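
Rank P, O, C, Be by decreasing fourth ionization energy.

Be > O > C > P

Consider each +3 ion: P³⁺ still has 2 valence electrons; O³⁺ still has 3 valence electrons; C³⁺ still has 1 valence electron; Be³⁺ is already 1 electron into the core.
Breaking into a closed-shell core is much more expensive than removing a leftover valence electron — Be has the largest IE_4 here.
Valence configurations: P³⁺ [Ne]3s², O³⁺ [He]2s²2p¹, C³⁺ [He]2s¹.
The numbers (kJ/mol): P 4964, O 7469, C 6223, Be 21007.
Overall IE_4 order: P < C < O < Be.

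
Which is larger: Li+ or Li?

Li

Forming Li+ removes 1 electron from Li. Fewer electrons for the same nuclear charge means less shielding and a higher Z_eff on the remaining electrons, and for main-group metals the entire outer shell is lost.
A cation is smaller than its parent atom: Li+ < Li.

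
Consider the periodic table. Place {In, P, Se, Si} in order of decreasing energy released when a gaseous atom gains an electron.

Si is in period 3, group 14; P is in period 3, group 15; Se is in period 4, group 16; In is in period 5, group 13.
EA tends to increase across a period and decrease down a group, though the pattern is less regular than for IE or radius.
Here both period and group differ, so the two effects have to be weighed against each other.
P > In: relative to In, both the across-period and down-group shifts push P's electron affinity up.
Si > P: this pair runs against the simple trend — see the exception note.
Se > Si: the two effects oppose for this pair; the across-period effect wins (195 vs 134 kJ/mol).
Note the exception: Si has a higher electron affinity than P, contrary to the simple trend — adding an electron to P's half-filled 3p³ is unfavourable, so Si (3p²) has the more exothermic EA.
Approximate values (kJ/mol): Si 134, P 72, Se 195, In 29.
So from highest to lowest: Se > Si > P > In.

Se > Si > P > In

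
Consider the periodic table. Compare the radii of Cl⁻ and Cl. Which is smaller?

Forming Cl⁻ adds 1 electron to Cl. More electron–electron repulsion in the same shell, with unchanged nuclear charge, lets the cloud expand.
An anion is larger than its parent atom: Cl⁻ > Cl.

Cl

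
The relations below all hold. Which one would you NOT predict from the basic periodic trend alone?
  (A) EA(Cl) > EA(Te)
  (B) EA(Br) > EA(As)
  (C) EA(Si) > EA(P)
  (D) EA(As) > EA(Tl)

(C)

The general trend: electron affinity increases across a period and decreases down a group.
(A) Cl (period 3, group 17) vs Te (period 5, group 16): the stated order agrees with the simple trend.
(B) Br (period 4, group 17) vs As (period 4, group 15): the stated order agrees with the simple trend.
(C) Si (period 3, group 14) vs P (period 3, group 15): the stated order contradicts the simple trend.
(D) As (period 4, group 15) vs Tl (period 6, group 13): the stated order agrees with the simple trend.
The exception is (C): adding an electron to P's half-filled 3p³ is unfavourable, so Si (3p²) has the more exothermic EA.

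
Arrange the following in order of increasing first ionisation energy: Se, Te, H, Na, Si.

Na < Si < Te < Se < H

H is in period 1, group 1; Na is in period 3, group 1; Si is in period 3, group 14; Se is in period 4, group 16; Te is in period 5, group 16.
Across a period the outer electron is held more tightly (higher IE₁); down a group it sits in a higher shell, more shielded, and comes off more easily.
Neither a single period nor a single group — weigh both effects.
Si > Na: Si lies to the right of Na in period 3, so the across-period effect alone puts Si higher.
Te > Si: period and group pull opposite ways; the across-period shift dominates (869 vs 786 kJ/mol).
Se > Te: they share group 16; the group trend gives Se the larger value.
H > Se: the two effects oppose for this pair; the down-group effect wins (1312 vs 941 kJ/mol).
Tabulated first ionization energy (kJ/mol): H 1312, Na 496, Si 786, Se 941, Te 869.
So from lowest to highest: Na < Si < Te < Se < H.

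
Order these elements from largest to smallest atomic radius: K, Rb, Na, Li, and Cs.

Cs > Rb > K > Na > Li

Li is in period 2, group 1; Na is in period 3, group 1; K is in period 4, group 1; Rb is in period 5, group 1; Cs is in period 6, group 1.
Across a period the added protons contract the valence shell; down a group each new principal shell makes the atom larger.
All are in group 1, so atomic radius increases down the group.
So from largest to smallest: Cs > Rb > K > Na > Li.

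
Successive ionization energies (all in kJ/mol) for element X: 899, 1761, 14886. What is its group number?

Group 2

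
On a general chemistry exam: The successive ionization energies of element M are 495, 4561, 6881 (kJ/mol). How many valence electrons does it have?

1

Look for the largest jump between consecutive ionization energies: IE2/IE1 ≈ 9.2, far larger than any earlier ratio.
That jump marks the point where a core electron is being removed. So the atom has 1 valence electron.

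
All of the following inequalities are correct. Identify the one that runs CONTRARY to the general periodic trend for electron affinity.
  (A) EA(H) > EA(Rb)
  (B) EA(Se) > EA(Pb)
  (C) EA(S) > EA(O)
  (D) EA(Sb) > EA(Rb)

The general trend: electron affinity increases across a period and decreases down a group.
(A) H (period 1, group 1) vs Rb (period 5, group 1): the stated order agrees with the simple trend.
(B) Se (period 4, group 16) vs Pb (period 6, group 14): the stated order agrees with the simple trend.
(C) S (period 3, group 16) vs O (period 2, group 16): the stated order contradicts the simple trend.
(D) Sb (period 5, group 15) vs Rb (period 5, group 1): the stated order agrees with the simple trend.
The exception is (C): the compact 2p subshell of O repels the added electron more than S's larger 3p does.

(C)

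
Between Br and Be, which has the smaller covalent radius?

Across a period the added protons contract the valence shell; down a group each new principal shell makes the atom larger.
Neither a single period nor a single group — weigh both effects.
Br > Be: period and group pull opposite ways; the down-group shift dominates (114 vs 102 pm).
Tabulated atomic radius (pm): Be 102, Br 114.
So Be has the smaller covalent radius (Be < Br).

Be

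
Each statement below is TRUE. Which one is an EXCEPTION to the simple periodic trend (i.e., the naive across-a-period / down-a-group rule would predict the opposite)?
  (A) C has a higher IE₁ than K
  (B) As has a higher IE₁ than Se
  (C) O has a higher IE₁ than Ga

The general trend: IE₁ increases across a period and decreases down a group.
(A) C (period 2, group 14) vs K (period 4, group 1): the stated order agrees with the simple trend.
(B) As (period 4, group 15) vs Se (period 4, group 16): the stated order contradicts the simple trend.
(C) O (period 2, group 16) vs Ga (period 4, group 13): the stated order agrees with the simple trend.
The exception is (B): Se (4p⁴) ionizes more easily than half-filled As (4p³).

(B)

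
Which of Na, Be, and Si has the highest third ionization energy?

Be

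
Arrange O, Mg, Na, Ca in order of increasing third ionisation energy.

After 2 electrons have been removed, what remains? O²⁺ still has 4 valence electrons; Mg²⁺ is the bare [Ne] core; Na²⁺ is already 1 electron into the core; Ca²⁺ is the bare [Ar] core.
Usually core removal costs more than valence removal, but here the competition is close: a tightly held n=2 valence electron can cost more to remove than an n=3 core electron, so the actual values have to decide it.
The numbers (kJ/mol): O 5300, Mg 7733, Na 6910, Ca 4912.
So the third ionization energies run Ca < O < Na < Mg.

Ca, O, Na, Mg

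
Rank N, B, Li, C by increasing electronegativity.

Li, B, C, N

Atoms toward the upper right of the periodic table pull bonding electrons most strongly.
All lie in period 2, so electronegativity increases left to right.
So from lowest to highest: Li < B < C < N.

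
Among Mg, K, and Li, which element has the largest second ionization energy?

Li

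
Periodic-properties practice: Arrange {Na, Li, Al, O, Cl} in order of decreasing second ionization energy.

Li > Na > O > Cl > Al

IE_2 is the cost of taking one more electron from the +1 cation: Na⁺ is the bare [Ne] core; Li⁺ is the bare [He] core; Al⁺ still has 2 valence electrons; O⁺ still has 5 valence electrons; Cl⁺ still has 6 valence electrons.
Core electrons are held far more tightly than valence electrons, so Na and Li top the IE_2 order.
Valence configurations: Al⁺ [Ne]3s², O⁺ [He]2s²2p³, Cl⁺ [Ne]3s²3p⁴.
Approximate IE_2 values (kJ/mol): Na 4562, Li 7298, Al 1817, O 3388, Cl 2298.
Hence IE_2: Al < Cl < O < Na < Li.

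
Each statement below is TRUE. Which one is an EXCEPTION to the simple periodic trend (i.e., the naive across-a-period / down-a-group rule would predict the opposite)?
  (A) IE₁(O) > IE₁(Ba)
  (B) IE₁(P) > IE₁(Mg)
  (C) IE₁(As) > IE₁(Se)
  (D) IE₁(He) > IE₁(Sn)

(C)

The general trend: IE₁ increases across a period and decreases down a group.
(A) O (period 2, group 16) vs Ba (period 6, group 2): the stated order agrees with the simple trend.
(B) P (period 3, group 15) vs Mg (period 3, group 2): the stated order agrees with the simple trend.
(C) As (period 4, group 15) vs Se (period 4, group 16): the stated order contradicts the simple trend.
(D) He (period 1, group 18) vs Sn (period 5, group 14): the stated order agrees with the simple trend.
The exception is (C): Se (4p⁴) ionizes more easily than half-filled As (4p³).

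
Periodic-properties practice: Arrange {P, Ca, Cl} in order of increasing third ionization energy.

IE_3 is the cost of taking one more electron from the +2 cation: P²⁺ still has 3 valence electrons; Ca²⁺ is the bare [Ar] core; Cl²⁺ still has 5 valence electrons.
Core electrons are held far more tightly than valence electrons, so Ca tops the IE_3 order.
Valence configurations: P²⁺ [Ne]3s²3p¹, Cl²⁺ [Ne]3s²3p³.
The numbers (kJ/mol): P 2914, Ca 4912, Cl 3822.
Putting it together, IE_3: P < Cl < Ca.

P < Cl < Ca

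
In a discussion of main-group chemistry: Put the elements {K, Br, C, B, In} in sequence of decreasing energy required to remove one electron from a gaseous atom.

B is in period 2, group 13; C is in period 2, group 14; K is in period 4, group 1; Br is in period 4, group 17; In is in period 5, group 13.
IE₁ increases left→right with effective nuclear charge and decreases top→bottom as the valence shell moves farther out.
These span different periods and groups, so the two trends combine.
In > K: the two effects oppose for this pair; the across-period effect wins (558 vs 419 kJ/mol).
B > In: B sits above In in group 13, so the down-group effect alone puts B higher.
C > B: both are in period 2; the period trend gives C the larger value.
Br > C: the two effects oppose for this pair; the across-period effect wins (1140 vs 1086 kJ/mol).
Approximate values (kJ/mol): B 801, C 1086, K 419, Br 1140, In 558.
So from highest to lowest: Br > C > B > In > K.

Br > C > B > In > K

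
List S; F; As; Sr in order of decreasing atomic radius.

Sr > As > S > F

F is in period 2, group 17; S is in period 3, group 16; As is in period 4, group 15; Sr is in period 5, group 2.
Radius decreases left→right (rising Z_eff, same n) and increases top→bottom (higher n).
These span different periods and groups, so the two trends combine.
S > F: relative to F, both the across-period and down-group shifts push S's atomic radius up.
As > S: both effects reinforce here, so As is clearly the larger of the two.
Sr > As: relative to As, both the across-period and down-group shifts push Sr's atomic radius up.
For reference (pm): F 64, S 103, As 121, Sr 185.
So from largest to smallest: Sr > As > S > F.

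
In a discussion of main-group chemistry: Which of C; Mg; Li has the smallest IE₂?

Mg

IE_2 is the cost of taking one more electron from the +1 cation: C⁺ still has 3 valence electrons; Mg⁺ still has 1 valence electron; Li⁺ is the bare [He] core.
Core electrons are held far more tightly than valence electrons, so Li tops the IE_2 order.
Valence configurations: C⁺ [He]2s²2p¹, Mg⁺ [Ne]3s¹.
Tabulated IE_2 (kJ/mol): C 2353, Mg 1451, Li 7298.
So the second ionization energies run Mg < C < Li.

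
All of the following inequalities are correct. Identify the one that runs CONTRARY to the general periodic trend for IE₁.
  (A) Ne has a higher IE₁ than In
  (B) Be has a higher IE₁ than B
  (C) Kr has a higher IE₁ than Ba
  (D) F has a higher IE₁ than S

(B)

The general trend: IE₁ increases across a period and decreases down a group.
(A) Ne (period 2, group 18) vs In (period 5, group 13): the stated order agrees with the simple trend.
(B) Be (period 2, group 2) vs B (period 2, group 13): the stated order contradicts the simple trend.
(C) Kr (period 4, group 18) vs Ba (period 6, group 2): the stated order agrees with the simple trend.
(D) F (period 2, group 17) vs S (period 3, group 16): the stated order agrees with the simple trend.
The exception is (B): removing B's lone 2p electron is easier than breaking Be's filled 2s².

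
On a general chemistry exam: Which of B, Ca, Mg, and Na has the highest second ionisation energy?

IE_2 is the cost of taking one more electron from the +1 cation: B⁺ still has 2 valence electrons; Ca⁺ still has 1 valence electron; Mg⁺ still has 1 valence electron; Na⁺ is the bare [Ne] core.
Core electrons are held far more tightly than valence electrons, so Na tops the IE_2 order.
Valence configurations: B⁺ [He]2s², Ca⁺ [Ar]4s¹, Mg⁺ [Ne]3s¹.
Approximate IE_2 values (kJ/mol): B 2427, Ca 1145, Mg 1451, Na 4562.
Overall IE_2 order: Ca < Mg < B < Na.

Na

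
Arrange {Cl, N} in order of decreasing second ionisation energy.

N > Cl

Consider each +1 ion: Cl⁺ still has 6 valence electrons; N⁺ still has 4 valence electrons.
All are still removing valence electrons, so compare the +1 ions as you would atoms: IE_2 generally rises across a period (higher Z_eff) and falls down a group (larger shell), subject to the usual subshell exceptions.
Valence configurations: Cl⁺ [Ne]3s²3p⁴, N⁺ [He]2s²2p².
Tabulated IE_2 (kJ/mol): Cl 2298, N 2856.
Overall IE_2 order: Cl < N.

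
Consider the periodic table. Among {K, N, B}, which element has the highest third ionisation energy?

N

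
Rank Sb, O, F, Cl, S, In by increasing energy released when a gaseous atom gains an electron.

In < Sb < O < S < F < Cl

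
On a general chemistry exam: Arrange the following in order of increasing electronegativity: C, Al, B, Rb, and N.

B is in period 2, group 13; C is in period 2, group 14; N is in period 2, group 15; Al is in period 3, group 13; Rb is in period 5, group 1.
Atoms toward the upper right of the periodic table pull bonding electrons most strongly.
Here both period and group differ, so the two effects have to be weighed against each other.
Al > Rb: relative to Rb, both the across-period and down-group shifts push Al's electronegativity up.
B > Al: they share group 13; the group trend gives B the larger value.
C > B: C lies to the right of B in period 2, so the across-period effect alone puts C higher.
N > C: both are in period 2; the period trend gives N the larger value.
For reference (Pauling): B 2.04, C 2.55, N 3.04, Al 1.61, Rb 0.82.
So from lowest to highest: Rb < Al < B < C < N.

Rb < Al < B < C < N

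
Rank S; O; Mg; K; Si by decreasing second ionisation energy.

Consider each +1 ion: S⁺ still has 5 valence electrons; O⁺ still has 5 valence electrons; Mg⁺ still has 1 valence electron; K⁺ is the bare [Ar] core; Si⁺ still has 3 valence electrons.
Usually core removal costs more than valence removal, but here the competition is close: a tightly held n=2 valence electron can cost more to remove than an n=3 core electron, so the actual values have to decide it.
Valence configurations: S⁺ [Ne]3s²3p³, O⁺ [He]2s²2p³, Mg⁺ [Ne]3s¹, Si⁺ [Ne]3s²3p¹.
Tabulated IE_2 (kJ/mol): S 2252, O 3388, Mg 1451, K 3052, Si 1577.
Hence IE_2: Mg < Si < S < K < O.

O > K > S > Si > Mg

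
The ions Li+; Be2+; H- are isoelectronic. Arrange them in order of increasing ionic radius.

Be2+ < Li+ < H-

All of these have 2 electrons, so size is governed by nuclear charge alone: the more protons, the stronger the pull on the same electron cloud, and the smaller the ion.
Nuclear charges: Be2+ (Z=4), Li+ (Z=3), H- (Z=1).
Smallest to largest: Be2+ < Li+ < H-.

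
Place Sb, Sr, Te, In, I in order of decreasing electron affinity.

I > Te > Sb > In > Sr

Electron affinity generally becomes more exothermic across a period toward the halogens and less exothermic down a group.
All lie in period 5, so electron affinity increases left to right.
So from highest to lowest: I > Te > Sb > In > Sr.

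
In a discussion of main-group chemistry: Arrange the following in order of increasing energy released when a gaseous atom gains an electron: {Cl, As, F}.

As, F, Cl

F is in period 2, group 17; Cl is in period 3, group 17; As is in period 4, group 15.
Atoms with high Z_eff and room in the valence shell (especially the halogens) have the most exothermic electron affinities.
Neither a single period nor a single group — weigh both effects.
F > As: both effects reinforce here, so F is clearly the higher of the two.
Cl > F: this pair runs against the simple trend — see the exception note.
Note the exception: Cl has a higher electron affinity than F, contrary to the simple trend — F's small 2p subshell makes the incoming electron feel strong e⁻–e⁻ repulsion, so Cl actually releases more energy on gaining an electron.
Approximate values (kJ/mol): F 328, Cl 349, As 78.
So from lowest to highest: As < F < Cl.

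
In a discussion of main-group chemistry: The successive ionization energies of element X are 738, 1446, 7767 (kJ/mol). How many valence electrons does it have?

Look for the largest jump between consecutive ionization energies: IE3/IE2 ≈ 5.4, far larger than any earlier ratio.
That jump marks the point where a core electron is being removed. So the atom has 2 valence electrons.

2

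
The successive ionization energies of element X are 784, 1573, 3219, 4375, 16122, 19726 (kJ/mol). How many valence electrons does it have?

4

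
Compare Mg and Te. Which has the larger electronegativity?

Smaller atoms with higher effective nuclear charge are more electronegative.
Here both period and group differ, so the two effects have to be weighed against each other.
Te > Mg: period and group pull opposite ways; the across-period shift dominates (2.10 vs 1.31).
Approximate values (Pauling): Mg 1.31, Te 2.10.
So Te has the larger electronegativity (Te > Mg).

Te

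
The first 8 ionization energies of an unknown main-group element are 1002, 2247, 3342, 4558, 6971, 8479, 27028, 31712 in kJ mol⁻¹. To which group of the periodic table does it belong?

Group 16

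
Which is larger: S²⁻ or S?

Forming S²⁻ adds 2 electrons to S. More electron–electron repulsion in the same shell, with unchanged nuclear charge, lets the cloud expand.
An anion is larger than its parent atom: S²⁻ > S.

S²⁻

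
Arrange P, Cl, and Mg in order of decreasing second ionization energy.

Cl, P, Mg

The second ionization energy removes an electron from the +1 ion. For each element: P⁺ still has 4 valence electrons; Cl⁺ still has 6 valence electrons; Mg⁺ still has 1 valence electron.
All are still removing valence electrons, so compare the +1 ions as you would atoms: IE_2 generally rises across a period (higher Z_eff) and falls down a group (larger shell), subject to the usual subshell exceptions.
Valence configurations: P⁺ [Ne]3s²3p², Cl⁺ [Ne]3s²3p⁴, Mg⁺ [Ne]3s¹.
Tabulated IE_2 (kJ/mol): P 1907, Cl 2298, Mg 1451.
So the second ionization energies run Mg < P < Cl.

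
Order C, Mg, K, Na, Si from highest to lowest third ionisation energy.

Mg > Na > C > K > Si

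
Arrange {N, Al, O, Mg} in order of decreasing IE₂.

The second ionization energy removes an electron from the +1 ion. For each element: N⁺ still has 4 valence electrons; Al⁺ still has 2 valence electrons; O⁺ still has 5 valence electrons; Mg⁺ still has 1 valence electron.
All are still removing valence electrons, so compare the +1 ions as you would atoms: IE_2 generally rises across a period (higher Z_eff) and falls down a group (larger shell), subject to the usual subshell exceptions.
Valence configurations: N⁺ [He]2s²2p², Al⁺ [Ne]3s², O⁺ [He]2s²2p³, Mg⁺ [Ne]3s¹.
The numbers (kJ/mol): N 2856, Al 1817, O 3388, Mg 1451.
So the second ionization energies run Mg < Al < N < O.

O > N > Al > Mg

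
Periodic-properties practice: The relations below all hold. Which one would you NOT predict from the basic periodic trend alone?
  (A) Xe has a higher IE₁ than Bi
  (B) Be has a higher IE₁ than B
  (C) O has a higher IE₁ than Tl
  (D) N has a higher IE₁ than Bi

The general trend: IE₁ increases across a period and decreases down a group.
(A) Xe (period 5, group 18) vs Bi (period 6, group 15): the stated order agrees with the simple trend.
(B) Be (period 2, group 2) vs B (period 2, group 13): the stated order contradicts the simple trend.
(C) O (period 2, group 16) vs Tl (period 6, group 13): the stated order agrees with the simple trend.
(D) N (period 2, group 15) vs Bi (period 6, group 15): the stated order agrees with the simple trend.
The exception is (B): removing B's lone 2p electron is easier than breaking Be's filled 2s².

(B)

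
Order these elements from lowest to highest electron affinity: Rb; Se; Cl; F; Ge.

F is in period 2, group 17; Cl is in period 3, group 17; Ge is in period 4, group 14; Se is in period 4, group 16; Rb is in period 5, group 1.
Adding an electron releases more energy for atoms nearer the top right (short of the noble gases).
These span different periods and groups, so the two trends combine.
Ge > Rb: both effects reinforce here, so Ge is clearly the higher of the two.
Se > Ge: Se lies to the right of Ge in period 4, so the across-period effect alone puts Se higher.
F > Se: both effects reinforce here, so F is clearly the higher of the two.
Cl > F: this pair runs against the simple trend — see the exception note.
Note the exception: Cl has a higher electron affinity than F, contrary to the simple trend — F's small 2p subshell makes the incoming electron feel strong e⁻–e⁻ repulsion, so Cl actually releases more energy on gaining an electron.
Approximate values (kJ/mol): F 328, Cl 349, Ge 119, Se 195, Rb 47.
So from lowest to highest: Rb < Ge < Se < F < Cl.

Rb, Ge, Se, F, Cl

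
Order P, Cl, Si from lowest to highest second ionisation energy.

Si, P, Cl

The second ionization energy removes an electron from the +1 ion. For each element: P⁺ still has 4 valence electrons; Cl⁺ still has 6 valence electrons; Si⁺ still has 3 valence electrons.
All are still removing valence electrons, so compare the +1 ions as you would atoms: IE_2 generally rises across a period (higher Z_eff) and falls down a group (larger shell), subject to the usual subshell exceptions.
Valence configurations: P⁺ [Ne]3s²3p², Cl⁺ [Ne]3s²3p⁴, Si⁺ [Ne]3s²3p¹.
The numbers (kJ/mol): P 1907, Cl 2298, Si 1577.
Hence IE_2: Si < P < Cl.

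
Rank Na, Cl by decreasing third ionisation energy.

Na > Cl

The third ionization energy removes an electron from the +2 ion. For each element: Na²⁺ is already 1 electron into the core; Cl²⁺ still has 5 valence electrons.
Core electrons are held far more tightly than valence electrons, so Na tops the IE_3 order.
The numbers (kJ/mol): Na 6910, Cl 3822.
Overall IE_3 order: Cl < Na.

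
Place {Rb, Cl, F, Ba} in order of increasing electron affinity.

F is in period 2, group 17; Cl is in period 3, group 17; Rb is in period 5, group 1; Ba is in period 6, group 2.
Adding an electron releases more energy for atoms nearer the top right (short of the noble gases).
Neither a single period nor a single group — weigh both effects.
Rb > Ba: the two effects oppose for this pair; the down-group effect wins (47 vs 14 kJ/mol).
F > Rb: both effects reinforce here, so F is clearly the higher of the two.
Cl > F: this pair runs against the simple trend — see the exception note.
Note the exception: Cl has a higher electron affinity than F, contrary to the simple trend — F's small 2p subshell makes the incoming electron feel strong e⁻–e⁻ repulsion, so Cl actually releases more energy on gaining an electron.
Tabulated electron affinity (kJ/mol): F 328, Cl 349, Rb 47, Ba 14.
So from lowest to highest: Ba < Rb < F < Cl.

Ba < Rb < F < Cl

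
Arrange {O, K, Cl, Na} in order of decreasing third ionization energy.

Na, O, K, Cl

IE_3 is the cost of taking one more electron from the +2 cation: O²⁺ still has 4 valence electrons; K²⁺ is already 1 electron into the core; Cl²⁺ still has 5 valence electrons; Na²⁺ is already 1 electron into the core.
Usually core removal costs more than valence removal, but here the competition is close: a tightly held n=2 valence electron can cost more to remove than an n=3 core electron, so the actual values have to decide it.
Valence configurations: O²⁺ [He]2s²2p², Cl²⁺ [Ne]3s²3p³.
Tabulated IE_3 (kJ/mol): O 5300, K 4420, Cl 3822, Na 6910.
Putting it together, IE_3: Cl < K < O < Na.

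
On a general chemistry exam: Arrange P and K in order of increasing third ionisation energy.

P < K

IE_3 is the cost of taking one more electron from the +2 cation: P²⁺ still has 3 valence electrons; K²⁺ is already 1 electron into the core.
Core electrons are held far more tightly than valence electrons, so K tops the IE_3 order.
Approximate IE_3 values (kJ/mol): P 2914, K 4420.
Putting it together, IE_3: P < K.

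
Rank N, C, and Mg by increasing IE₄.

C, N, Mg

After 3 electrons have been removed, what remains? N³⁺ still has 2 valence electrons; C³⁺ still has 1 valence electron; Mg³⁺ is already 1 electron into the core.
Core electrons are held far more tightly than valence electrons, so Mg tops the IE_4 order.
Valence configurations: N³⁺ [He]2s², C³⁺ [He]2s¹.
The numbers (kJ/mol): N 7475, C 6223, Mg 10543.
Hence IE_4: C < N < Mg.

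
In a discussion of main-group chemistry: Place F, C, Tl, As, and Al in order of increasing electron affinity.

C is in period 2, group 14; F is in period 2, group 17; Al is in period 3, group 13; As is in period 4, group 15; Tl is in period 6, group 13.
Electron affinity generally becomes more exothermic across a period toward the halogens and less exothermic down a group.
Here both period and group differ, so the two effects have to be weighed against each other.
Al > Tl: Al sits above Tl in group 13, so the down-group effect alone puts Al higher.
As > Al: period and group pull opposite ways; the across-period shift dominates (78 vs 42 kJ/mol).
C > As: period and group pull opposite ways; the down-group shift dominates (122 vs 78 kJ/mol).
F > C: both are in period 2; the period trend gives F the larger value.
Tabulated electron affinity (kJ/mol): C 122, F 328, Al 42, As 78, Tl 19.
So from lowest to highest: Tl < Al < As < C < F.

Tl, Al, As, C, F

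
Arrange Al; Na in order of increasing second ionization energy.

IE_2 is the cost of taking one more electron from the +1 cation: Al⁺ still has 2 valence electrons; Na⁺ is the bare [Ne] core.
Pulling an electron out of a noble-gas core costs far more than removing a remaining valence electron, so Na sits at the high end of IE_2.
Tabulated IE_2 (kJ/mol): Al 1817, Na 4562.
So the second ionization energies run Al < Na.

Al, Na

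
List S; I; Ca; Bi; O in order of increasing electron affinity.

EA tends to increase across a period and decrease down a group, though the pattern is less regular than for IE or radius.
Here both period and group differ, so the two effects have to be weighed against each other.
Bi > Ca: period and group pull opposite ways; the across-period shift dominates (91 vs 2 kJ/mol).
O > Bi: both effects reinforce here, so O is clearly the higher of the two.
S > O: this pair runs against the simple trend — see the exception note.
I > S: the two effects oppose for this pair; the across-period effect wins (295 vs 200 kJ/mol).
Note the exception: S has a higher electron affinity than O, contrary to the simple trend — the compact 2p subshell of O repels the added electron more than S's larger 3p does.
Tabulated electron affinity (kJ/mol): O 141, S 200, Ca 2, I 295, Bi 91.
So from lowest to highest: Ca < Bi < O < S < I.

Ca < Bi < O < S < I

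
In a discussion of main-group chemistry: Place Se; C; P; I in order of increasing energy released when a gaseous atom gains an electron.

C is in period 2, group 14; P is in period 3, group 15; Se is in period 4, group 16; I is in period 5, group 17.
Adding an electron releases more energy for atoms nearer the top right (short of the noble gases).
A diagonal step moves right (one effect) and down (the opposite effect) at once.
C > P: period and group pull opposite ways; the down-group shift dominates (122 vs 72 kJ/mol).
Se > C: period and group pull opposite ways; the across-period shift dominates (195 vs 122 kJ/mol).
I > Se: the two effects oppose for this pair; the across-period effect wins (295 vs 195 kJ/mol).
Tabulated electron affinity (kJ/mol): C 122, P 72, Se 195, I 295.
So from lowest to highest: P < C < Se < I.

P, C, Se, I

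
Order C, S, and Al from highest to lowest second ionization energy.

C > S > Al

Consider each +1 ion: C⁺ still has 3 valence electrons; S⁺ still has 5 valence electrons; Al⁺ still has 2 valence electrons.
All are still removing valence electrons, so compare the +1 ions as you would atoms: IE_2 generally rises across a period (higher Z_eff) and falls down a group (larger shell), subject to the usual subshell exceptions.
Valence configurations: C⁺ [He]2s²2p¹, S⁺ [Ne]3s²3p³, Al⁺ [Ne]3s².
Approximate IE_2 values (kJ/mol): C 2353, S 2252, Al 1817.
Putting it together, IE_2: Al < S < C.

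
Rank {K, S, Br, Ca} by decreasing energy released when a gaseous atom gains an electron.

S is in period 3, group 16; K is in period 4, group 1; Ca is in period 4, group 2; Br is in period 4, group 17.
Atoms with high Z_eff and room in the valence shell (especially the halogens) have the most exothermic electron affinities.
Neither a single period nor a single group — weigh both effects.
K > Ca: this pair runs against the simple trend — see the exception note.
S > K: relative to K, both the across-period and down-group shifts push S's electron affinity up.
Br > S: period and group pull opposite ways; the across-period shift dominates (325 vs 200 kJ/mol).
Note the exception: K has a higher electron affinity than Ca, contrary to the simple trend — adding an electron to Ca (ns²) has to open a new, higher-energy np subshell, which is unfavourable.
Tabulated electron affinity (kJ/mol): S 200, K 48, Ca 2, Br 325.
So from highest to lowest: Br > S > K > Ca.

Br > S > K > Ca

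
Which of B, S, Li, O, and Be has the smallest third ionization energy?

IE_3 is the cost of taking one more electron from the +2 cation: B²⁺ still has 1 valence electron; S²⁺ still has 4 valence electrons; Li²⁺ is already 1 electron into the core; O²⁺ still has 4 valence electrons; Be²⁺ is the bare [He] core.
Core electrons are held far more tightly than valence electrons, so Li and Be top the IE_3 order.
Valence configurations: B²⁺ [He]2s¹, S²⁺ [Ne]3s²3p², O²⁺ [He]2s²2p².
The numbers (kJ/mol): B 3660, S 3357, Li 11815, O 5300, Be 14849.
Overall IE_3 order: S < B < O < Li < Be.

S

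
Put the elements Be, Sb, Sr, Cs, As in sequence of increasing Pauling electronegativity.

Be is in period 2, group 2; As is in period 4, group 15; Sr is in period 5, group 2; Sb is in period 5, group 15; Cs is in period 6, group 1.
Electronegativity increases across a period and decreases down a group, tracking effective nuclear charge and atomic size.
Here both period and group differ, so the two effects have to be weighed against each other.
Sr > Cs: both effects reinforce here, so Sr is clearly the higher of the two.
Be > Sr: Be sits above Sr in group 2, so the down-group effect alone puts Be higher.
Sb > Be: period and group pull opposite ways; the across-period shift dominates (2.05 vs 1.57).
As > Sb: As sits above Sb in group 15, so the down-group effect alone puts As higher.
Tabulated electronegativity (Pauling): Be 1.57, As 2.18, Sr 0.95, Sb 2.05, Cs 0.79.
So from lowest to highest: Cs < Sr < Be < Sb < As.

Cs, Sr, Be, Sb, As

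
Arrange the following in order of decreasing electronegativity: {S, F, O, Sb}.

F > O > S > Sb

EN rises left→right (higher Z_eff, smaller atoms) and falls top→bottom (larger, more shielded atoms).
Neither a single period nor a single group — weigh both effects.
S > Sb: relative to Sb, both the across-period and down-group shifts push S's electronegativity up.
O > S: O sits above S in group 16, so the down-group effect alone puts O higher.
F > O: both are in period 2; the period trend gives F the larger value.
Tabulated electronegativity (Pauling): O 3.44, F 3.98, S 2.58, Sb 2.05.
So from highest to lowest: F > O > S > Sb.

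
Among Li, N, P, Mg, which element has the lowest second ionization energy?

IE_2 is the cost of taking one more electron from the +1 cation: Li⁺ is the bare [He] core; N⁺ still has 4 valence electrons; P⁺ still has 4 valence electrons; Mg⁺ still has 1 valence electron.
Core electrons are held far more tightly than valence electrons, so Li tops the IE_2 order.
Valence configurations: N⁺ [He]2s²2p², P⁺ [Ne]3s²3p², Mg⁺ [Ne]3s¹.
The numbers (kJ/mol): Li 7298, N 2856, P 1907, Mg 1451.
Hence IE_2: Mg < P < N < Li.

Mg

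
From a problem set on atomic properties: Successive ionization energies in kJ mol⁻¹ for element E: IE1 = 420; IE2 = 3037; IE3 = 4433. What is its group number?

Look for the largest jump between consecutive ionization energies: IE2/IE1 ≈ 7.2, far larger than any earlier ratio.
That jump marks the point where a core electron is being removed. So the atom has 1 valence electron.
A main-group element with 1 valence electron is in group 1.

Group 1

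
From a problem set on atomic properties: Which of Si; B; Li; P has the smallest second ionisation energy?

Si

After 1 electron has been removed, what remains? Si⁺ still has 3 valence electrons; B⁺ still has 2 valence electrons; Li⁺ is the bare [He] core; P⁺ still has 4 valence electrons.
Pulling an electron out of a noble-gas core costs far more than removing a remaining valence electron, so Li sits at the high end of IE_2.
Valence configurations: Si⁺ [Ne]3s²3p¹, B⁺ [He]2s², P⁺ [Ne]3s²3p².
The numbers (kJ/mol): Si 1577, B 2427, Li 7298, P 1907.
Hence IE_2: Si < P < B < Li.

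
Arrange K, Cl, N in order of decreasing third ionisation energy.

Consider each +2 ion: K²⁺ is already 1 electron into the core; Cl²⁺ still has 5 valence electrons; N²⁺ still has 3 valence electrons.
Usually core removal costs more than valence removal, but here the competition is close: a tightly held n=2 valence electron can cost more to remove than an n=3 core electron, so the actual values have to decide it.
Valence configurations: Cl²⁺ [Ne]3s²3p³, N²⁺ [He]2s²2p¹.
The numbers (kJ/mol): K 4420, Cl 3822, N 4578.
Hence IE_3: Cl < K < N.

N > K > Cl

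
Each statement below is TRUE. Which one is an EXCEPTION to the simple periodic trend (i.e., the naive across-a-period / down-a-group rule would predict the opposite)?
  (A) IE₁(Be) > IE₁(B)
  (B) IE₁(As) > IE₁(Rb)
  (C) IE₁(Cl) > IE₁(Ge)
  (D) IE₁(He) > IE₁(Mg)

(A)

The general trend: first ionization energy increases across a period and decreases down a group.
(A) Be (period 2, group 2) vs B (period 2, group 13): the stated order contradicts the simple trend.
(B) As (period 4, group 15) vs Rb (period 5, group 1): the stated order agrees with the simple trend.
(C) Cl (period 3, group 17) vs Ge (period 4, group 14): the stated order agrees with the simple trend.
(D) He (period 1, group 18) vs Mg (period 3, group 2): the stated order agrees with the simple trend.
The exception is (A): removing B's lone 2p electron is easier than breaking Be's filled 2s².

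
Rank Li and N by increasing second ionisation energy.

N < Li

IE_2 is the cost of taking one more electron from the +1 cation: Li⁺ is the bare [He] core; N⁺ still has 4 valence electrons.
Pulling an electron out of a noble-gas core costs far more than removing a remaining valence electron, so Li sits at the high end of IE_2.
The numbers (kJ/mol): Li 7298, N 2856.
Putting it together, IE_2: N < Li.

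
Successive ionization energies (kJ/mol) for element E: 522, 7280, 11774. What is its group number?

Look for the largest jump between consecutive ionization energies: IE2/IE1 ≈ 13.9, far larger than any earlier ratio.
That jump marks the point where a core electron is being removed. So the atom has 1 valence electron.
A main-group element with 1 valence electron is in group 1.

Group 1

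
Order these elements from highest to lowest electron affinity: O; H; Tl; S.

S > O > H > Tl

H is in period 1, group 1; O is in period 2, group 16; S is in period 3, group 16; Tl is in period 6, group 13.
Atoms with high Z_eff and room in the valence shell (especially the halogens) have the most exothermic electron affinities.
Here both period and group differ, so the two effects have to be weighed against each other.
H > Tl: the two effects oppose for this pair; the down-group effect wins (73 vs 19 kJ/mol).
O > H: period and group pull opposite ways; the across-period shift dominates (141 vs 73 kJ/mol).
S > O: this pair runs against the simple trend — see the exception note.
Note the exception: S has a higher electron affinity than O, contrary to the simple trend — the compact 2p subshell of O repels the added electron more than S's larger 3p does.
Approximate values (kJ/mol): H 73, O 141, S 200, Tl 19.
So from highest to lowest: S > O > H > Tl.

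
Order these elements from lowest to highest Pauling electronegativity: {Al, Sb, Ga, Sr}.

Sr < Al < Ga < Sb

Al is in period 3, group 13; Ga is in period 4, group 13; Sr is in period 5, group 2; Sb is in period 5, group 15.
Atoms toward the upper right of the periodic table pull bonding electrons most strongly.
These span different periods and groups, so the two trends combine.
Al > Sr: both effects reinforce here, so Al is clearly the higher of the two.
Ga > Al: this pair runs against the simple trend — see the exception note.
Sb > Ga: period and group pull opposite ways; the across-period shift dominates (2.05 vs 1.81).
Note the exception: Ga has a higher electronegativity than Al, contrary to the simple trend — poor shielding by filled d (and f) subshells raises the heavier element's effective nuclear charge more than the simple down-group trend predicts.
Approximate values (Pauling): Al 1.61, Ga 1.81, Sr 0.95, Sb 2.05.
So from lowest to highest: Sr < Al < Ga < Sb.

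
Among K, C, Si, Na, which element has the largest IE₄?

Na

Consider each +3 ion: K³⁺ is already 2 electrons into the core; C³⁺ still has 1 valence electron; Si³⁺ still has 1 valence electron; Na³⁺ is already 2 electrons into the core.
Usually core removal costs more than valence removal, but here the competition is close: a tightly held n=2 valence electron can cost more to remove than an n=3 core electron, so the actual values have to decide it.
Valence configurations: C³⁺ [He]2s¹, Si³⁺ [Ne]3s¹.
Tabulated IE_4 (kJ/mol): K 5877, C 6223, Si 4356, Na 9543.
So the fourth ionization energies run Si < K < C < Na.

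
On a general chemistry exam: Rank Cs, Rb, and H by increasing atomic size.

H is in period 1, group 1; Rb is in period 5, group 1; Cs is in period 6, group 1.
Radius decreases left→right (rising Z_eff, same n) and increases top→bottom (higher n).
All are in group 1, so atomic radius increases down the group.
So from smallest to largest: H < Rb < Cs.

H < Rb < Cs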